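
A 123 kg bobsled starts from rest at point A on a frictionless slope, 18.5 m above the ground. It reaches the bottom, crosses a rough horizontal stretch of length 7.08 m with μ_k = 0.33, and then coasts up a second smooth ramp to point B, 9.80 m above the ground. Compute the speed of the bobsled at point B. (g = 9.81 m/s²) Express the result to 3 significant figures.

Energy at A: mgh₁ = (123)(9.81)(18.5) = 22323 J
Friction loss: W_f = μ_k mg d = 2819 J
At B: ½mv² + mgh₂ = mgh₁ − W_f
½mv² = 22323 − 2819 − 11825 = 7678.5 J
v = √(2 × 7678.5/123) = 11.17 m/s

v = 11.2 m/s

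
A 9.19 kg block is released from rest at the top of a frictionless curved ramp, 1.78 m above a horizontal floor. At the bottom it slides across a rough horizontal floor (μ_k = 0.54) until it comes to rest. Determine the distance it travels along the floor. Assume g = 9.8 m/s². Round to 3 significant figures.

Energy at the top = energy at the end + work done against friction:
At rest all PE has been dissipated by friction: mgh = μ_k m g d
d = h/μ_k = 1.78/0.54 = 3.296 m

d = 3.30 m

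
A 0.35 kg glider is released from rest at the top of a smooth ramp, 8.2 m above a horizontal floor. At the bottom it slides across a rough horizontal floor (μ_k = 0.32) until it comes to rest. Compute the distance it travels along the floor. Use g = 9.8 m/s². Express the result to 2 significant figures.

Energy bookkeeping (friction removes W_f = μ_k N d):
At rest all PE has been dissipated by friction: mgh = μ_k m g d
d = h/μ_k = 8.2/0.32 = 25.62 m

d = 26 m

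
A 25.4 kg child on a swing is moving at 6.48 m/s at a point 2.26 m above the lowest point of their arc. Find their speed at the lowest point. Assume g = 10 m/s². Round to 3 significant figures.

v = 9.34 m/s

By conservation of mechanical energy, ½mv₀² + mgh = ½mv²
The mass cancels from both sides.
v² = v₀² + 2gh = (6.48)² + 2(10)(2.26) = 87.190
v = √87.190 = 9.338 m/s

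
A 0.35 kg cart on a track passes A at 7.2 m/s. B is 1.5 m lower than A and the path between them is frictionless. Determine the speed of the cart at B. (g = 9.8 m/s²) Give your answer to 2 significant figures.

Equating total energy at the two states: ½mv₀² + mgh = ½mv²
The mass cancels from both sides.
v² = v₀² + 2gh = (7.2)² + 2(9.8)(1.5) = 81.240
v = √81.240 = 9.013 m/s

v = 9.0 m/s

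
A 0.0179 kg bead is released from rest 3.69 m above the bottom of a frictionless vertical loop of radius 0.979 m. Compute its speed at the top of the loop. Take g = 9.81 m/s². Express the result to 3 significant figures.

Energy conservation: mgh = ½mv_top² + mg(2r)
v_top² = 2g(h − 2r) = 2(9.81)(3.69 − 1.958) = 33.98
v_top = 5.829 m/s

v = 5.83 m/s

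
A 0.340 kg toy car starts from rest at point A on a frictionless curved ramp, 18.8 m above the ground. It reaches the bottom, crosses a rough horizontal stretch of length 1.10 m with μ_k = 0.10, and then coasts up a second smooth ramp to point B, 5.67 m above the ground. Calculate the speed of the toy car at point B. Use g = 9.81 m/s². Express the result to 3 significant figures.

Energy at A: mgh₁ = (0.340)(9.81)(18.8) = 62.706 J
Friction loss: W_f = μ_k mg d = 0.3669 J
At B: ½mv² + mgh₂ = mgh₁ − W_f
½mv² = 62.706 − 0.3669 − 18.912 = 43.427 J
v = √(2 × 43.427/0.340) = 15.98 m/s

v = 16.0 m/s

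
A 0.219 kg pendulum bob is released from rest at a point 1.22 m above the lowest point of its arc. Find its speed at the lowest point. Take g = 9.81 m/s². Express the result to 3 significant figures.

Equating total energy at the two states: mgh = ½mv²
v = √(2gh) = √(2 × 9.81 × 1.22) = √23.936 = 4.892 m/s

v = 4.89 m/s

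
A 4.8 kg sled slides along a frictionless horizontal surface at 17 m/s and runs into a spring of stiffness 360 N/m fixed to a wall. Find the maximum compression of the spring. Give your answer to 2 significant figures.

At max compression the sled is momentarily at rest: ½mv² = ½kx²
x = v√(m/k) = 17 × √(4.8/360) = 1.963 m

x = 2.0 m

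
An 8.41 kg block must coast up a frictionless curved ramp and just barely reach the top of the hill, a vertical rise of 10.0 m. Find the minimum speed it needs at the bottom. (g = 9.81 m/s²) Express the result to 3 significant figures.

v = 14.0 m/s

At the top it is momentarily at rest, so all KE converts to PE: ½mv² = mgh
v = √(2gh) = √(2 × 9.81 × 10.0) = 14.01 m/s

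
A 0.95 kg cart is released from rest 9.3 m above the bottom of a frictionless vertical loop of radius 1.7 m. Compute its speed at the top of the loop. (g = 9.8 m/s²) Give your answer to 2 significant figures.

v = 11 m/s

Energy conservation: mgh = ½mv_top² + mg(2r)
v_top² = 2g(h − 2r) = 2(9.8)(9.3 − 3.400) = 115.6
v_top = 10.75 m/s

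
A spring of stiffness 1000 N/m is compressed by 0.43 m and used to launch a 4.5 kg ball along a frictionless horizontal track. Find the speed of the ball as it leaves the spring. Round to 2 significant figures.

v = 6.4 m/s

Conservation of energy: ½kx² = ½mv²
v = x√(k/m) = 0.43 × √(1000/4.5) = 6.410 m/s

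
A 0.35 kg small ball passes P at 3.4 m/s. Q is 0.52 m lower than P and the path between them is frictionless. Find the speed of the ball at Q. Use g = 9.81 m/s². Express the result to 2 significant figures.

v = 4.7 m/s

By conservation of mechanical energy, ½mv₀² + mgh = ½mv²
v² = v₀² + 2gh = (3.4)² + 2(9.81)(0.52) = 21.762
v = √21.762 = 4.665 m/s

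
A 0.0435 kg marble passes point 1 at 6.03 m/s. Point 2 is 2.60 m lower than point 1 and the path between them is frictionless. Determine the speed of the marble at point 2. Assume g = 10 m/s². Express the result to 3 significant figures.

v = 9.40 m/s

Energy conservation between the two points: ½mv₀² + mgh = ½mv²
v² = v₀² + 2gh = (6.03)² + 2(10)(2.60) = 88.361
v = √88.361 = 9.400 m/s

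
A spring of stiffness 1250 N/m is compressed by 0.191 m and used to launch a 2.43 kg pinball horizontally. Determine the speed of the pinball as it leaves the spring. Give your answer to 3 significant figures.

The pinball leaves the spring when the spring is at natural length, so ½kx² = ½mv²
v = x√(k/m) = 0.191 × √(1250/2.43) = 4.332 m/s

v = 4.33 m/s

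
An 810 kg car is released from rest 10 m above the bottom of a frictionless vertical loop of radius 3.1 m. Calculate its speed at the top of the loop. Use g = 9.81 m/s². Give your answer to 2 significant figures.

Energy conservation: mgh = ½mv_top² + mg(2r)
v_top² = 2g(h − 2r) = 2(9.81)(10 − 6.200) = 74.56
v_top = 8.635 m/s

v = 8.6 m/s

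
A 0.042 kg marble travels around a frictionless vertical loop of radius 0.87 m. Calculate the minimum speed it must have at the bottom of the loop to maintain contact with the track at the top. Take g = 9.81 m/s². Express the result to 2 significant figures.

At the top: mg = mv_top²/r ⇒ v_top² = gr = 8.535 m²/s²
Energy from bottom to top (height 2r): ½mv_bot² = ½mv_top² + mg(2r)
v_bot² = gr + 4gr = 5gr = 42.67
v_bot = √(5gr) = 6.532 m/s

v = 6.5 m/s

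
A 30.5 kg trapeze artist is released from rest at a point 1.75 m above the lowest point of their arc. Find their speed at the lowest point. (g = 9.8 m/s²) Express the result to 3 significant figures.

v = 5.86 m/s

Equating total energy at the two states: mgh = ½mv²
The mass cancels from both sides.
v = √(2gh) = √(2 × 9.8 × 1.75) = √34.300 = 5.857 m/s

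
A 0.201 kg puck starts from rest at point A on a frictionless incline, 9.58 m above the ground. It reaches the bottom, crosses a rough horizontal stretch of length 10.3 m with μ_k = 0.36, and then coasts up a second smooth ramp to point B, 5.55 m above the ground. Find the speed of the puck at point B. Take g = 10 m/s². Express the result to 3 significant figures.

Energy at A: mgh₁ = (0.201)(10)(9.58) = 19.256 J
Friction loss: W_f = μ_k mg d = 7.453 J
At B: ½mv² + mgh₂ = mgh₁ − W_f
½mv² = 19.256 − 7.453 − 11.156 = 0.64722 J
v = √(2 × 0.64722/0.201) = 2.538 m/s

v = 2.54 m/s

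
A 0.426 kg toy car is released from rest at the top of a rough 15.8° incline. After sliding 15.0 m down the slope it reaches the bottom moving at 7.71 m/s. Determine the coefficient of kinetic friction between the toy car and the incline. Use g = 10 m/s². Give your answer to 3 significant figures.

μ_k = 0.0770

The energy dissipated by friction is the PE lost minus the KE gained:
mgL sinθ = 17.399 J; ½mv² = 12.662 J
W_f = 17.399 − 12.662 = 4.737 J
μ_k = W_f/(mg cosθ · L) = 4.737/(4.099 × 15.0) = 0.07704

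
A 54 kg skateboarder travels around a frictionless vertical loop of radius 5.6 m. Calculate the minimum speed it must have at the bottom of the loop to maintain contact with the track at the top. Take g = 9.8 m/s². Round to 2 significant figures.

v = 17 m/s

At the top: mg = mv_top²/r ⇒ v_top² = gr = 54.88 m²/s²
Energy from bottom to top (height 2r): ½mv_bot² = ½mv_top² + mg(2r)
v_bot² = gr + 4gr = 5gr = 274.4
v_bot = √(5gr) = 16.57 m/s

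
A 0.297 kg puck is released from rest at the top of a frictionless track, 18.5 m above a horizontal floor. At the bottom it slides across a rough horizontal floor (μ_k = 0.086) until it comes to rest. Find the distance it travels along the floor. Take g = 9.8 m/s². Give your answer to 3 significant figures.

Energy at the top = energy at the end + work done against friction:
At rest all PE has been dissipated by friction: mgh = μ_k m g d
d = h/μ_k = 18.5/0.086 = 215.1 m

d = 215 m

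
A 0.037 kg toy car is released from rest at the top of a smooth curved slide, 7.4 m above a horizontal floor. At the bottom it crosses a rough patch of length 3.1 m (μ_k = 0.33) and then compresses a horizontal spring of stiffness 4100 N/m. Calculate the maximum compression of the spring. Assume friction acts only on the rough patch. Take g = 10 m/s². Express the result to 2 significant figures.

x = 0.034 m

Initial energy: E₁ = mgh = (0.037)(10)(7.4) = 2.7380 J
Friction removes W_f = μ_k mg d = (0.33)(0.037)(10)(3.1) = 0.3785 J
Energy reaching the spring: E = 2.7380 − 0.3785 = 2.3595 J
At max compression ½kx² = E ⇒ x = √(2E/k) = √(2 × 2.3595/4100) = 0.03393 m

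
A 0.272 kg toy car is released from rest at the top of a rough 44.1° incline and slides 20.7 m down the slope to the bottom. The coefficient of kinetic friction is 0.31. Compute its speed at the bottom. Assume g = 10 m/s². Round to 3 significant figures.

Work–energy: mg(L sinθ) − μ_k(mg cosθ)L = ½mv²
mgh = mgL sinθ = (0.272)(10)(20.7)sin44.1° = 39.183 J
W_f = μ_k mg cosθ · L = (0.31)(0.272)(10)cos44.1°·20.7 = 12.53 J
½mv² = 39.183 − 12.53 = 26.648 J
v = √(2 × 26.648/0.272) = 14.00 m/s

v = 14.0 m/s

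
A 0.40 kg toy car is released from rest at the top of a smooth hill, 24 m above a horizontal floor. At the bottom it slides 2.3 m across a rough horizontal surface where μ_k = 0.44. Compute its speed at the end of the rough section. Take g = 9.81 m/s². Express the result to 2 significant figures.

Energy at the top = energy at the end + work done against friction:
mgh = ½mv² + μ_k m g d
W_f = μ_k mg d = (0.44)(0.40)(9.81)(2.3) = 3.971 J
½mv² = mgh − W_f = 94.176 − 3.971 = 90.205 J
v = √(2 × 90.205/0.40) = 21.24 m/s

v = 21 m/s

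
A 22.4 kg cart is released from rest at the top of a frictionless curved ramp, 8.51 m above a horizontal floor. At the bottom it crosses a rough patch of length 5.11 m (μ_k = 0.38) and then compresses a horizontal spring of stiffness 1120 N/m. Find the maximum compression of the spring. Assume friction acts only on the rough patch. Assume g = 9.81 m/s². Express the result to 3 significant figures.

Initial energy: E₁ = mgh = (22.4)(9.81)(8.51) = 1870.0 J
Friction removes W_f = μ_k mg d = (0.38)(22.4)(9.81)(5.11) = 426.7 J
Energy reaching the spring: E = 1870.0 − 426.7 = 1443.3 J
At max compression ½kx² = E ⇒ x = √(2E/k) = √(2 × 1443.3/1120) = 1.605 m

x = 1.61 m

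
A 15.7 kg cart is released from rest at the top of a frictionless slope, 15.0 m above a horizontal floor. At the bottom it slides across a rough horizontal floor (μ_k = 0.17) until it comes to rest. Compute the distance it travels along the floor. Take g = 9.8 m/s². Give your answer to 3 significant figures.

d = 88.2 m

Energy bookkeeping (friction removes W_f = μ_k N d):
At rest all PE has been dissipated by friction: mgh = μ_k m g d
d = h/μ_k = 15.0/0.17 = 88.24 m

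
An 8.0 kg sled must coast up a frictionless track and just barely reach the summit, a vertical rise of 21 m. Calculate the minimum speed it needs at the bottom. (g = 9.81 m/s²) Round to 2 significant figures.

v = 20 m/s

At the top it is momentarily at rest, so all KE converts to PE: ½mv² = mgh
v = √(2gh) = √(2 × 9.81 × 21) = 20.30 m/s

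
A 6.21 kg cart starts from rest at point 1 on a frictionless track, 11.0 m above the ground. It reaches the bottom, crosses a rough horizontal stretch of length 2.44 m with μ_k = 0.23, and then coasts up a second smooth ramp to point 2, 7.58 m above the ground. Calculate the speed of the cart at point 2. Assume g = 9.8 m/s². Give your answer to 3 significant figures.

v = 7.49 m/s

Energy at 1: mgh₁ = (6.21)(9.8)(11.0) = 669.44 J
Friction loss: W_f = μ_k mg d = 34.15 J
At 2: ½mv² + mgh₂ = mgh₁ − W_f
½mv² = 669.44 − 34.15 − 461.30 = 173.98 J
v = √(2 × 173.98/6.21) = 7.485 m/s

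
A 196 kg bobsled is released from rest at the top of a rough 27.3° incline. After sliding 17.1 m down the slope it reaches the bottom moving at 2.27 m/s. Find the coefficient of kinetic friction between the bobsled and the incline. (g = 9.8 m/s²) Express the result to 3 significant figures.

μ_k = 0.499

mgh = ½mv² + μ_k (mg cosθ) L, with h = L sinθ
mgL sinθ = 15065 J; ½mv² = 504.98 J
W_f = 15065 − 504.98 = 14560 J
μ_k = W_f/(mg cosθ · L) = 14560/(1707 × 17.1) = 0.4988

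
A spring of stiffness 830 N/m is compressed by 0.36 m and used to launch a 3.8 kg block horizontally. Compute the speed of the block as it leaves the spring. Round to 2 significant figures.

v = 5.3 m/s

The block leaves the spring when the spring is at natural length, so ½kx² = ½mv²
v = x√(k/m) = 0.36 × √(830/3.8) = 5.320 m/s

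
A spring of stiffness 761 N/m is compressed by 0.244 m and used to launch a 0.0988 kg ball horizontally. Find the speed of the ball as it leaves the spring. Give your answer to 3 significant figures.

The ball leaves the spring when the spring is at natural length, so ½kx² = ½mv²
v = x√(k/m) = 0.244 × √(761/0.0988) = 21.41 m/s

v = 21.4 m/s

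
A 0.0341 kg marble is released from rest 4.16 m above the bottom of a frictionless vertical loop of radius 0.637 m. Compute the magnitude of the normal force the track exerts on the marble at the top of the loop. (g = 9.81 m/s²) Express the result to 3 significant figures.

Energy from release to top (height 2r): mgh = ½mv_top² + mg(2r)
v_top² = 2g(h − 2r) = 2(9.81)(4.16 − 1.274) = 56.623 m²/s²
At the top, both N and weight point toward the centre: N + mg = mv_top²/r
N = m(v_top²/r − g) = 0.0341(56.623/0.637 − 9.81) = 2.697 N

N = 2.70 N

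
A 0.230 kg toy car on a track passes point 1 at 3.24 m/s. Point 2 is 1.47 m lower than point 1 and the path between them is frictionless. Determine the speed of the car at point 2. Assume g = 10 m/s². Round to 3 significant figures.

v = 6.32 m/s

Equating total energy at the two states: ½mv₀² + mgh = ½mv²
v² = v₀² + 2gh = (3.24)² + 2(10)(1.47) = 39.898
v = √39.898 = 6.316 m/s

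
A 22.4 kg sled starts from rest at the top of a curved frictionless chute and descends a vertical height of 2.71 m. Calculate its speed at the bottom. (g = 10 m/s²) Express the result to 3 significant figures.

v = 7.36 m/s

Equating total energy at the two states: mgh = ½mv²
v = √(2gh) = √(2 × 10 × 2.71) = √54.200 = 7.362 m/s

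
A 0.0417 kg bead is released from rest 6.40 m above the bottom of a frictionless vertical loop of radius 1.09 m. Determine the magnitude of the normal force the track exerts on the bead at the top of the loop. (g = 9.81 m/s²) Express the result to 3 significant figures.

N = 2.76 N

Energy from release to top (height 2r): mgh = ½mv_top² + mg(2r)
v_top² = 2g(h − 2r) = 2(9.81)(6.40 − 2.180) = 82.796 m²/s²
At the top, both N and weight point toward the centre: N + mg = mv_top²/r
N = m(v_top²/r − g) = 0.0417(82.796/1.09 − 9.81) = 2.758 N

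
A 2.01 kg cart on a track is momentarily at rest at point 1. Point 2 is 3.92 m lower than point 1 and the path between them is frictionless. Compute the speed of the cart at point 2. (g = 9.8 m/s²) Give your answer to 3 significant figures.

By conservation of mechanical energy, mgh = ½mv²
v = √(2gh) = √(2 × 9.8 × 3.92) = √76.832 = 8.765 m/s

v = 8.77 m/s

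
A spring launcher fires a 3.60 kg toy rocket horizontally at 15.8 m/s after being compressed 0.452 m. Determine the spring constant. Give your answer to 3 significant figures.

k = 4400 N/m

Energy stored in the spring equals the launch KE: ½kx² = ½mv²
k = mv²/x² = (3.60)(15.8)²/(0.452)² = 4399 N/m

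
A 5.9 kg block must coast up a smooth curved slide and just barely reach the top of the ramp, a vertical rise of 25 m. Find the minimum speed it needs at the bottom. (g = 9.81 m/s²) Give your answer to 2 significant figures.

At the top it is momentarily at rest, so all KE converts to PE: ½mv² = mgh
v = √(2gh) = √(2 × 9.81 × 25) = 22.15 m/s

v = 22 m/s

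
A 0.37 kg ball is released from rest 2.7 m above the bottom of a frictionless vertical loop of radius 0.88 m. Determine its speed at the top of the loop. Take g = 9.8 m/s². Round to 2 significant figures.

v = 4.3 m/s

Energy conservation: mgh = ½mv_top² + mg(2r)
v_top² = 2g(h − 2r) = 2(9.8)(2.7 − 1.760) = 18.42
v_top = 4.292 m/s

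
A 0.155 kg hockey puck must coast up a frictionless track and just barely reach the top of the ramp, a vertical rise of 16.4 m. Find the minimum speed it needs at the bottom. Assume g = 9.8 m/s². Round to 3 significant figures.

v = 17.9 m/s

At the top it is momentarily at rest, so all KE converts to PE: ½mv² = mgh
v = √(2gh) = √(2 × 9.8 × 16.4) = 17.93 m/s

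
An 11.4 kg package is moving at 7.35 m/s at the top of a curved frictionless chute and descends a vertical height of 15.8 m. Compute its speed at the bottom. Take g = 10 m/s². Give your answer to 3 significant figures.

v = 19.2 m/s

By conservation of mechanical energy, ½mv₀² + mgh = ½mv²
v² = v₀² + 2gh = (7.35)² + 2(10)(15.8) = 370.02
v = √370.02 = 19.24 m/s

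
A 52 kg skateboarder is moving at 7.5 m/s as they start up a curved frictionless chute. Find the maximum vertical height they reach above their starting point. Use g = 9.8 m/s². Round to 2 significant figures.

h = 2.9 m

By energy conservation, ½mv² = mgh
h = v²/(2g) = 7.5²/(2 × 9.8) = 2.870 m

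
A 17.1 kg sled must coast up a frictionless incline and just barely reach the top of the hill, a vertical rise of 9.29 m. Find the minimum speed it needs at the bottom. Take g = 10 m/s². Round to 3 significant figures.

v = 13.6 m/s

At the top it is momentarily at rest, so all KE converts to PE: ½mv² = mgh
v = √(2gh) = √(2 × 10 × 9.29) = 13.63 m/s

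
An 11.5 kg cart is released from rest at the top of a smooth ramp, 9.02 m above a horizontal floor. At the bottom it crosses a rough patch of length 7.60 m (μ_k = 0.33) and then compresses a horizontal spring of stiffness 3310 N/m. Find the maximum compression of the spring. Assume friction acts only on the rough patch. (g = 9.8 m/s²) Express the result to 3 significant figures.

Initial energy: E₁ = mgh = (11.5)(9.8)(9.02) = 1016.6 J
Friction removes W_f = μ_k mg d = (0.33)(11.5)(9.8)(7.60) = 282.7 J
Energy reaching the spring: E = 1016.6 − 282.7 = 733.90 J
At max compression ½kx² = E ⇒ x = √(2E/k) = √(2 × 733.90/3310) = 0.6659 m

x = 0.666 m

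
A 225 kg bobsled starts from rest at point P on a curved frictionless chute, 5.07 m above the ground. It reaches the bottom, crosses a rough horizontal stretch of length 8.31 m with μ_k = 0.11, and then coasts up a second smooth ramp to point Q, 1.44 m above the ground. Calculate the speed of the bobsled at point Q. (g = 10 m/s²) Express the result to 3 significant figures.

Energy at P: mgh₁ = (225)(10)(5.07) = 11408 J
Friction loss: W_f = μ_k mg d = 2057 J
At Q: ½mv² + mgh₂ = mgh₁ − W_f
½mv² = 11408 − 2057 − 3240.0 = 6110.8 J
v = √(2 × 6110.8/225) = 7.370 m/s

v = 7.37 m/s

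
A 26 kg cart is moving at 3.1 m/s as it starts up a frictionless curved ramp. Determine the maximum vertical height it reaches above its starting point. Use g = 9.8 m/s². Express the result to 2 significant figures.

h = 0.49 m

By energy conservation, ½mv² = mgh
h = v²/(2g) = 3.1²/(2 × 9.8) = 0.4903 m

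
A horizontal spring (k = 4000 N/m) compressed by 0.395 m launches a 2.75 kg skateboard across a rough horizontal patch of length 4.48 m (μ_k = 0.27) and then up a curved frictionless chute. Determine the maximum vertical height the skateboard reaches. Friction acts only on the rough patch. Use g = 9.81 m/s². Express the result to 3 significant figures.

h = 10.4 m

Spring energy: E₀ = ½kx² = ½(4000)(0.395)² = 312.05 J
Friction: W_f = μ_k mg d = (0.27)(2.75)(9.81)(4.48) = 32.63 J
Energy at base of ramp: E = 312.05 − 32.63 = 279.42 J
At max height all remaining energy is PE: mgh = E ⇒ h = E/(mg) = 279.42/(2.75 × 9.81) = 10.36 m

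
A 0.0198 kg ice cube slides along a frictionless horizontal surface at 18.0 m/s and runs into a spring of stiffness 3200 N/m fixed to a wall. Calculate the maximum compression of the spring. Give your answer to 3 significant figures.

x = 0.0448 m

All KE is stored as spring PE at maximum compression: ½mv² = ½kx²
x = v√(m/k) = 18.0 × √(0.0198/3200) = 0.04477 m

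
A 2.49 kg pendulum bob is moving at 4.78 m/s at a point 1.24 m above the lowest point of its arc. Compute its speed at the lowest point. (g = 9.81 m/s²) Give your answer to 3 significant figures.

Mechanical energy is conserved (no friction): ½mv₀² + mgh = ½mv²
v² = v₀² + 2gh = (4.78)² + 2(9.81)(1.24) = 47.177
v = √47.177 = 6.869 m/s

v = 6.87 m/s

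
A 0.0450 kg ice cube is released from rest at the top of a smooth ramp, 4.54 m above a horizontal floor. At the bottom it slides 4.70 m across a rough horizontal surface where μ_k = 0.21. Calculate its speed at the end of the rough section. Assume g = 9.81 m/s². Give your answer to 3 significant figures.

Energy bookkeeping (friction removes W_f = μ_k N d):
mgh = ½mv² + μ_k m g d
W_f = μ_k mg d = (0.21)(0.0450)(9.81)(4.70) = 0.4357 J
½mv² = mgh − W_f = 2.0042 − 0.4357 = 1.5685 J
v = √(2 × 1.5685/0.0450) = 8.349 m/s

v = 8.35 m/s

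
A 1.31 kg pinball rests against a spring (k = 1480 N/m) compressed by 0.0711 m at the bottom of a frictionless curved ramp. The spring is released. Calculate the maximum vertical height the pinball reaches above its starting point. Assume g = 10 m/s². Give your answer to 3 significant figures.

h = 0.286 m

Energy conservation from release to the highest point: ½kx² = mgh
h = kx²/(2mg) = (1480)(0.0711)²/(2 × 1.31 × 10) = 0.2856 m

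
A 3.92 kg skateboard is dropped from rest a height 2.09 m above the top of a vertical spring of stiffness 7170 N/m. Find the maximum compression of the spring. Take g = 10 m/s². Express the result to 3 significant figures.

Take the reference level at the top of the uncompressed spring. At max compression the skateboard has fallen H + x and is momentarily at rest:
mg(H + x) = ½kx²
½(7170)x² − (3.92)(10)x − (3.92)(10)(2.09) = 0
3585x² − 39.20x − 81.93 = 0
x = [39.20 + √(1537 + 1.1748e+06)]/(2 × 3585) = 0.1567 m

x = 0.157 m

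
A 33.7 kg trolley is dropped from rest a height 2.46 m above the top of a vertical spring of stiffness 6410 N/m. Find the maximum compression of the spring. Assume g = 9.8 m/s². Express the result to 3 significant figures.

x = 0.558 m

Measuring PE from the top of the relaxed spring, at max compression the trolley has dropped H + x with zero KE, so:
mg(H + x) = ½kx²
½(6410)x² − (33.7)(9.8)x − (33.7)(9.8)(2.46) = 0
3205x² − 330.3x − 812.4 = 0
x = [330.3 + √(109072 + 1.0415e+07)]/(2 × 3205) = 0.5576 m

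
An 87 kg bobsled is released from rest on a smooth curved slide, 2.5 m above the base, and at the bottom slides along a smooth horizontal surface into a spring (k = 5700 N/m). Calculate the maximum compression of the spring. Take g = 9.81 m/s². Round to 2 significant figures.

At max compression the bobsled is momentarily at rest: mgh = ½kx²
x = √(2mgh/k) = √(2 × 87 × 9.81 × 2.5 / 5700) = 0.8653 m

x = 0.87 m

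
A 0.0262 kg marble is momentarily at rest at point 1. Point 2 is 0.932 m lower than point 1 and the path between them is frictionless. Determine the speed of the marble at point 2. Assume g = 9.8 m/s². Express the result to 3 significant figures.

v = 4.27 m/s

Equating total energy at the two states: mgh = ½mv²
v = √(2gh) = √(2 × 9.8 × 0.932) = √18.267 = 4.274 m/s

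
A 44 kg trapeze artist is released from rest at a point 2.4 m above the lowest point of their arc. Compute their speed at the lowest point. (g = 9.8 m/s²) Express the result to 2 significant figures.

v = 6.9 m/s

Energy conservation between the two points: mgh = ½mv²
v = √(2gh) = √(2 × 9.8 × 2.4) = √47.040 = 6.859 m/s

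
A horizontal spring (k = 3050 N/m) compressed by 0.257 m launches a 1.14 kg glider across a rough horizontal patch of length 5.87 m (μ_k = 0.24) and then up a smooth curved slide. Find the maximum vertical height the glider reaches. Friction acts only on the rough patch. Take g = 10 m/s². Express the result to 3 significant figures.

h = 7.43 m

Spring energy: E₀ = ½kx² = ½(3050)(0.257)² = 100.72 J
Friction: W_f = μ_k mg d = (0.24)(1.14)(10)(5.87) = 16.06 J
Energy at base of ramp: E = 100.72 − 16.06 = 84.664 J
At max height all remaining energy is PE: mgh = E ⇒ h = E/(mg) = 84.664/(1.14 × 10) = 7.427 m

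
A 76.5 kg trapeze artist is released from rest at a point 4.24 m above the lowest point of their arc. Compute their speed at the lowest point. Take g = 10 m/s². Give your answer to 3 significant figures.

By conservation of mechanical energy, mgh = ½mv²
v = √(2gh) = √(2 × 10 × 4.24) = √84.800 = 9.209 m/s

v = 9.21 m/s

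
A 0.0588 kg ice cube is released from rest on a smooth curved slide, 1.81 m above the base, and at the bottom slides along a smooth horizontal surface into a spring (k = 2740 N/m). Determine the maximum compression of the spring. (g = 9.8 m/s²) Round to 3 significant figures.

At max compression the cube is momentarily at rest: mgh = ½kx²
x = √(2mgh/k) = √(2 × 0.0588 × 9.8 × 1.81 / 2740) = 0.02759 m

x = 0.0276 m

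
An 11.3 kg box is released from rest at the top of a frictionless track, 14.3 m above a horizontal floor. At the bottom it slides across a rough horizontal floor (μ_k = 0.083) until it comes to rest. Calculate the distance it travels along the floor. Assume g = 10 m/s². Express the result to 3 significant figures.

Energy bookkeeping (friction removes W_f = μ_k N d):
At rest all PE has been dissipated by friction: mgh = μ_k m g d
d = h/μ_k = 14.3/0.083 = 172.3 m

d = 172 m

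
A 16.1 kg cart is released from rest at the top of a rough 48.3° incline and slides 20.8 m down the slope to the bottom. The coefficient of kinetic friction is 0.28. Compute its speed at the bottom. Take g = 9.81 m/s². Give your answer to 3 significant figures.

Taking the bottom as reference, mgh = ½mv² + μ_k N L with h = L sinθ, N = mg cosθ:
mgh = mgL sinθ = (16.1)(9.81)(20.8)sin48.3° = 2452.8 J
W_f = μ_k mg cosθ · L = (0.28)(16.1)(9.81)cos48.3°·20.8 = 611.9 J
½mv² = 2452.8 − 611.9 = 1840.9 J
v = √(2 × 1840.9/16.1) = 15.12 m/s

v = 15.1 m/s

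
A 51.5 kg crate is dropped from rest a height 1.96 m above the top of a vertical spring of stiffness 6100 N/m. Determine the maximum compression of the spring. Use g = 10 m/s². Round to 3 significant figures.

Measuring PE from the top of the relaxed spring, at max compression the crate has dropped H + x with zero KE, so:
mg(H + x) = ½kx²
½(6100)x² − (51.5)(10)x − (51.5)(10)(1.96) = 0
3050x² − 515.0x − 1009 = 0
x = [515.0 + √(265225 + 1.2315e+07)]/(2 × 3050) = 0.6659 m

x = 0.666 m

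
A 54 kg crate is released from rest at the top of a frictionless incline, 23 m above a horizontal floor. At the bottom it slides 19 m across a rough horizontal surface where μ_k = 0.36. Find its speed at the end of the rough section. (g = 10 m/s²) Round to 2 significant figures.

v = 18 m/s

Applying the work–energy principle:
mgh = ½mv² + μ_k m g d
W_f = μ_k mg d = (0.36)(54)(10)(19) = 3694 J
½mv² = mgh − W_f = 12420 − 3694 = 8726.4 J
v = √(2 × 8726.4/54) = 17.98 m/s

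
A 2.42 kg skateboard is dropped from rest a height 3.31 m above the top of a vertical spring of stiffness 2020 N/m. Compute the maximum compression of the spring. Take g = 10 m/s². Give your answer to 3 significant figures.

Take the reference level at the top of the uncompressed spring. At max compression the skateboard has fallen H + x and is momentarily at rest:
mg(H + x) = ½kx²
½(2020)x² − (2.42)(10)x − (2.42)(10)(3.31) = 0
1010x² − 24.20x − 80.10 = 0
x = [24.20 + √(585.6 + 323612)]/(2 × 1010) = 0.2939 m

x = 0.294 m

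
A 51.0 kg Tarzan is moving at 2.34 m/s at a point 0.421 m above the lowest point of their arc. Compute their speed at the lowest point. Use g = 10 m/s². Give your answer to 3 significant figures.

Equating total energy at the two states: ½mv₀² + mgh = ½mv²
v² = v₀² + 2gh = (2.34)² + 2(10)(0.421) = 13.896
v = √13.896 = 3.728 m/s

v = 3.73 m/s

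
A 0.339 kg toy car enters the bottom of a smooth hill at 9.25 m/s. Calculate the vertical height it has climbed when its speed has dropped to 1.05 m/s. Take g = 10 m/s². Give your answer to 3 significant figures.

h = 4.22 m

Energy balance between the two points: ½mv₁² = ½mv₂² + mgh
h = (v₁² − v₂²)/(2g) = (9.25² − 1.05²)/(2 × 10) = 4.223 m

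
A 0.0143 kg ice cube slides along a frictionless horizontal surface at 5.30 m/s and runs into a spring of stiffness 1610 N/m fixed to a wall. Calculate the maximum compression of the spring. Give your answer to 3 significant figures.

x = 0.0158 m

At max compression the cube is momentarily at rest: ½mv² = ½kx²
x = v√(m/k) = 5.30 × √(0.0143/1610) = 0.01580 m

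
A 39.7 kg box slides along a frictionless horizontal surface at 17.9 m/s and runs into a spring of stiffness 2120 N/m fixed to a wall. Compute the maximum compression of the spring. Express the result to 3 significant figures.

x = 2.45 m

All KE is stored as spring PE at maximum compression: ½mv² = ½kx²
x = v√(m/k) = 17.9 × √(39.7/2120) = 2.450 m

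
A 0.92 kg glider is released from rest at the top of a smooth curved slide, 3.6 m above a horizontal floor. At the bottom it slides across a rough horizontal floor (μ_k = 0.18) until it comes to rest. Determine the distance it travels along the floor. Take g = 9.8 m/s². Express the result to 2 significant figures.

Energy at the top = energy at the end + work done against friction:
At rest all PE has been dissipated by friction: mgh = μ_k m g d
d = h/μ_k = 3.6/0.18 = 20.00 m

d = 20 m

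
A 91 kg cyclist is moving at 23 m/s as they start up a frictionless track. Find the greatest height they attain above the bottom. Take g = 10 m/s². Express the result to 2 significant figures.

By energy conservation, ½mv² = mgh
h = v²/(2g) = 23²/(2 × 10) = 26.45 m

h = 26 m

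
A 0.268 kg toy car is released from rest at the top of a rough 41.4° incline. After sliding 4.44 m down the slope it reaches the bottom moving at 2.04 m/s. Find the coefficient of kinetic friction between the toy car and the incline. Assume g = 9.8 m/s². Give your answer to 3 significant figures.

μ_k = 0.818

The energy dissipated by friction is the PE lost minus the KE gained:
mgL sinθ = 7.7117 J; ½mv² = 0.55765 J
W_f = 7.7117 − 0.55765 = 7.154 J
μ_k = W_f/(mg cosθ · L) = 7.154/(1.970 × 4.44) = 0.8179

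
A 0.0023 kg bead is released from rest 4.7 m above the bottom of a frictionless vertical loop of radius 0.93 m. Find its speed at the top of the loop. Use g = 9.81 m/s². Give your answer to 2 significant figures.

Energy conservation: mgh = ½mv_top² + mg(2r)
v_top² = 2g(h − 2r) = 2(9.81)(4.7 − 1.860) = 55.72
v_top = 7.465 m/s

v = 7.5 m/s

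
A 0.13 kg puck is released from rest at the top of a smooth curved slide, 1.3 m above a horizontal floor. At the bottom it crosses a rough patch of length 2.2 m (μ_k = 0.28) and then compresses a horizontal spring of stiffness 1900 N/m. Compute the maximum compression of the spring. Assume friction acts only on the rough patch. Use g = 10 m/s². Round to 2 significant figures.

x = 0.031 m

Initial energy: E₁ = mgh = (0.13)(10)(1.3) = 1.6900 J
Friction removes W_f = μ_k mg d = (0.28)(0.13)(10)(2.2) = 0.8008 J
Energy reaching the spring: E = 1.6900 − 0.8008 = 0.88920 J
At max compression ½kx² = E ⇒ x = √(2E/k) = √(2 × 0.88920/1900) = 0.03059 m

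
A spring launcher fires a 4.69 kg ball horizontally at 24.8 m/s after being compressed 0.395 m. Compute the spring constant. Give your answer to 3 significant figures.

k = 18500 N/m

½kx² = ½mv²
k = mv²/x² = (4.69)(24.8)²/(0.395)² = 18488 N/m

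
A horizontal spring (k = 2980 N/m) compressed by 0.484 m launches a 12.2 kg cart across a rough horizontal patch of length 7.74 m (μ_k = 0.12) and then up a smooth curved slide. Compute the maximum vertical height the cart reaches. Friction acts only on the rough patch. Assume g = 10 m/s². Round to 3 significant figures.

Spring energy: E₀ = ½kx² = ½(2980)(0.484)² = 349.04 J
Friction: W_f = μ_k mg d = (0.12)(12.2)(10)(7.74) = 113.3 J
Energy at base of ramp: E = 349.04 − 113.3 = 235.73 J
At max height all remaining energy is PE: mgh = E ⇒ h = E/(mg) = 235.73/(12.2 × 10) = 1.932 m

h = 1.93 m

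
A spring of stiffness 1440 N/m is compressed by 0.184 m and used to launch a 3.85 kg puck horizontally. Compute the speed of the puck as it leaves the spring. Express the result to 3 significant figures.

Spring PE converts entirely to kinetic energy: ½kx² = ½mv²
v = x√(k/m) = 0.184 × √(1440/3.85) = 3.559 m/s

v = 3.56 m/s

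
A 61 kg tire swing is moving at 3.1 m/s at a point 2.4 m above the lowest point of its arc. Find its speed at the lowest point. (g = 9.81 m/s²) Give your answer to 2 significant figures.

v = 7.5 m/s

Energy conservation between the two points: ½mv₀² + mgh = ½mv²
v² = v₀² + 2gh = (3.1)² + 2(9.81)(2.4) = 56.698
v = √56.698 = 7.530 m/s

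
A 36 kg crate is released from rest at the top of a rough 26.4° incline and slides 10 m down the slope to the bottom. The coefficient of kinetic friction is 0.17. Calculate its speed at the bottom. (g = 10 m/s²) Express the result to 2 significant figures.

Taking the bottom as reference, mgh = ½mv² + μ_k N L with h = L sinθ, N = mg cosθ:
mgh = mgL sinθ = (36)(10)(10)sin26.4° = 1600.7 J
W_f = μ_k mg cosθ · L = (0.17)(36)(10)cos26.4°·10 = 548.2 J
½mv² = 1600.7 − 548.2 = 1052.5 J
v = √(2 × 1052.5/36) = 7.647 m/s

v = 7.6 m/s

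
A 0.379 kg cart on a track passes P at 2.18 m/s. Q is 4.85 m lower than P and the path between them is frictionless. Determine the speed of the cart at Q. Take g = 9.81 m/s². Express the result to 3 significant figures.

Energy conservation between the two points: ½mv₀² + mgh = ½mv²
The mass cancels from both sides.
v² = v₀² + 2gh = (2.18)² + 2(9.81)(4.85) = 99.909
v = √99.909 = 9.995 m/s

v = 10.0 m/s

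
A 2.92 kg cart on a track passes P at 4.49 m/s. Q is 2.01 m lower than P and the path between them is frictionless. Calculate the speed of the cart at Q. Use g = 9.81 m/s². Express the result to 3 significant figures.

Mechanical energy is conserved (no friction): ½mv₀² + mgh = ½mv²
v² = v₀² + 2gh = (4.49)² + 2(9.81)(2.01) = 59.596
v = √59.596 = 7.720 m/s

v = 7.72 m/s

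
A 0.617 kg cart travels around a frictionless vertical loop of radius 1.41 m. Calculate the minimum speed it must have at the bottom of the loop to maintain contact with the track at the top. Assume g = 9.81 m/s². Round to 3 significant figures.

v = 8.32 m/s

At the top: mg = mv_top²/r ⇒ v_top² = gr = 13.83 m²/s²
Energy from bottom to top (height 2r): ½mv_bot² = ½mv_top² + mg(2r)
v_bot² = gr + 4gr = 5gr = 69.16
v_bot = √(5gr) = 8.316 m/s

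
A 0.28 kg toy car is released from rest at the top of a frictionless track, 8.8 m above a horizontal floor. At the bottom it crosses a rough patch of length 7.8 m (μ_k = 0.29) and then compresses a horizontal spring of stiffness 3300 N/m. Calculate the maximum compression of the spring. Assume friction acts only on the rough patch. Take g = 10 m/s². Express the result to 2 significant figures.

Initial energy: E₁ = mgh = (0.28)(10)(8.8) = 24.640 J
Friction removes W_f = μ_k mg d = (0.29)(0.28)(10)(7.8) = 6.334 J
Energy reaching the spring: E = 24.640 − 6.334 = 18.306 J
At max compression ½kx² = E ⇒ x = √(2E/k) = √(2 × 18.306/3300) = 0.1053 m

x = 0.11 m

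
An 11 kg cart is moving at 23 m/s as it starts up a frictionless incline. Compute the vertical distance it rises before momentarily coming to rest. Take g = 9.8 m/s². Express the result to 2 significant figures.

Setting KE at the bottom equal to PE gained: ½mv² = mgh
h = v²/(2g) = 23²/(2 × 9.8) = 26.99 m

h = 27 m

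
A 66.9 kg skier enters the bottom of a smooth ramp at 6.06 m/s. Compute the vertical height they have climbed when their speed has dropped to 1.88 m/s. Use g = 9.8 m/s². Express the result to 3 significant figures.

h = 1.69 m

Conservation of energy: ½mv₁² = ½mv₂² + mgh
h = (v₁² − v₂²)/(2g) = (6.06² − 1.88²)/(2 × 9.8) = 1.693 m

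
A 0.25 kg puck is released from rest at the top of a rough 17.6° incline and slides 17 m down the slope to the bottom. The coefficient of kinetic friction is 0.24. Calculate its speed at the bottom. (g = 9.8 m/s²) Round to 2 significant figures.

Work–energy: mg(L sinθ) − μ_k(mg cosθ)L = ½mv²
mgh = mgL sinθ = (0.25)(9.8)(17)sin17.6° = 12.594 J
W_f = μ_k mg cosθ · L = (0.24)(0.25)(9.8)cos17.6°·17 = 9.528 J
½mv² = 12.594 − 9.528 = 3.0656 J
v = √(2 × 3.0656/0.25) = 4.952 m/s

v = 5.0 m/s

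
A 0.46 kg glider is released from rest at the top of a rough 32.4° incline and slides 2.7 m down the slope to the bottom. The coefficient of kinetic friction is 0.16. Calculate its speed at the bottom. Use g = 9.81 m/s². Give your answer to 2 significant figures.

v = 4.6 m/s

Taking the bottom as reference, mgh = ½mv² + μ_k N L with h = L sinθ, N = mg cosθ:
mgh = mgL sinθ = (0.46)(9.81)(2.7)sin32.4° = 6.5285 J
W_f = μ_k mg cosθ · L = (0.16)(0.46)(9.81)cos32.4°·2.7 = 1.646 J
½mv² = 6.5285 − 1.646 = 4.8826 J
v = √(2 × 4.8826/0.46) = 4.607 m/s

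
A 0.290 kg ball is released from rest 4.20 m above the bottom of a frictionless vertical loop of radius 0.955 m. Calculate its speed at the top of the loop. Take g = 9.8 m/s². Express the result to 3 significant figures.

v = 6.70 m/s

Energy conservation: mgh = ½mv_top² + mg(2r)
v_top² = 2g(h − 2r) = 2(9.8)(4.20 − 1.910) = 44.88
v_top = 6.700 m/s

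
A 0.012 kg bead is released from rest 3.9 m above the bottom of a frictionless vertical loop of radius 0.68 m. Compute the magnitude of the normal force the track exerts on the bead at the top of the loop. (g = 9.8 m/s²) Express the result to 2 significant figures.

Energy from release to top (height 2r): mgh = ½mv_top² + mg(2r)
v_top² = 2g(h − 2r) = 2(9.8)(3.9 − 1.360) = 49.784 m²/s²
At the top, both N and weight point toward the centre: N + mg = mv_top²/r
N = m(v_top²/r − g) = 0.012(49.784/0.68 − 9.8) = 0.7609 N

N = 0.76 N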